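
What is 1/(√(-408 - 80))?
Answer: -I*√122/244 ≈ -0.045268*I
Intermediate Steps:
1/(√(-408 - 80)) = 1/(√(-488)) = 1/(2*I*√122) = -I*√122/244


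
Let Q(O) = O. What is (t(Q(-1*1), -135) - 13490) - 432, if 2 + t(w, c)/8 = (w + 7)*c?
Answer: -20418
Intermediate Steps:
t(w, c) = -16 + 8*c*(7 + w) (t(w, c) = -16 + 8*((w + 7)*c) = -16 + 8*((7 + w)*c) = -16 + 8*(c*(7 + w)) = -16 + 8*c*(7 + w))
(t(Q(-1*1), -135) - 13490) - 432 = ((-16 + 56*(-135) + 8*(-135)*(-1*1)) - 13490) - 432 = ((-16 - 7560 + 8*(-135)*(-1)) - 13490) - 432 = ((-16 - 7560 + 1080) - 13490) - 432 = (-6496 - 13490) - 432 = -19986 - 432 = -20418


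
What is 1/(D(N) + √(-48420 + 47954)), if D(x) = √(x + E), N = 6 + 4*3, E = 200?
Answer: 1/(√218 + I*√466) ≈ 0.021586 - 0.03156*I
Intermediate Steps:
N = 18 (N = 6 + 12 = 18)
D(x) = √(200 + x) (D(x) = √(x + 200) = √(200 + x))
1/(D(N) + √(-48420 + 47954)) = 1/(√(200 + 18) + √(-48420 + 47954)) = 1/(√218 + √(-466)) = 1/(√218 + I*√466)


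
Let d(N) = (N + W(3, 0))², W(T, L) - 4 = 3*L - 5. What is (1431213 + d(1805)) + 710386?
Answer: 5396015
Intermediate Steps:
W(T, L) = -1 + 3*L (W(T, L) = 4 + (3*L - 5) = 4 + (-5 + 3*L) = -1 + 3*L)
d(N) = (-1 + N)² (d(N) = (N + (-1 + 3*0))² = (N + (-1 + 0))² = (N - 1)² = (-1 + N)²)
(1431213 + d(1805)) + 710386 = (1431213 + (-1 + 1805)²) + 710386 = (1431213 + 1804²) + 710386 = (1431213 + 3254416) + 710386 = 4685629 + 710386 = 5396015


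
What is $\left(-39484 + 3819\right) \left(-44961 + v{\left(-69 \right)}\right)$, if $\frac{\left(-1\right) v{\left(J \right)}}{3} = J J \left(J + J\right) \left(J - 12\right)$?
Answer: $5695712447775$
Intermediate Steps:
$v{\left(J \right)} = - 6 J^{3} \left(-12 + J\right)$ ($v{\left(J \right)} = - 3 J J \left(J + J\right) \left(J - 12\right) = - 3 J^{2} \cdot 2 J \left(-12 + J\right) = - 3 \cdot 2 J^{3} \left(-12 + J\right) = - 6 J^{3} \left(-12 + J\right)$)
$\left(-39484 + 3819\right) \left(-44961 + v{\left(-69 \right)}\right) = \left(-39484 + 3819\right) \left(-44961 + 6 \left(-69\right)^{3} \left(12 - -69\right)\right) = - 35665 \left(-44961 + 6 \left(-328509\right) \left(12 + 69\right)\right) = - 35665 \left(-44961 + 6 \left(-328509\right) 81\right) = - 35665 \left(-44961 - 159655374\right) = \left(-35665\right) \left(-159700335\right) = 5695712447775$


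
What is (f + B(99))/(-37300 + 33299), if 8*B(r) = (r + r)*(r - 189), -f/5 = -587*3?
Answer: -13155/8002 ≈ -1.6440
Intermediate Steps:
f = 8805 (f = -(-2935)*3 = -5*(-1761) = 8805)
B(r) = r*(-189 + r)/4 (B(r) = ((r + r)*(r - 189))/8 = ((2*r)*(-189 + r))/8 = (2*r*(-189 + r))/8 = r*(-189 + r)/4)
(f + B(99))/(-37300 + 33299) = (8805 + (1/4)*99*(-189 + 99))/(-37300 + 33299) = (8805 + (1/4)*99*(-90))/(-4001) = (8805 - 4455/2)*(-1/4001) = (13155/2)*(-1/4001) = -13155/8002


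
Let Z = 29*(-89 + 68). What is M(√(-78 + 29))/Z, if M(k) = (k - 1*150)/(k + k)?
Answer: I*(-150 + 7*I)/8526 ≈ -0.00082102 - 0.017593*I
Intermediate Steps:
Z = -609 (Z = 29*(-21) = -609)
M(k) = (-150 + k)/(2*k) (M(k) = (k - 150)/((2*k)) = (-150 + k)*(1/(2*k)) = (-150 + k)/(2*k))
M(√(-78 + 29))/Z = ((-150 + √(-78 + 29))/(2*(√(-78 + 29))))/(-609) = ((-150 + √(-49))/(2*(√(-49))))*(-1/609) = ((-150 + 7*I)/(2*((7*I))))*(-1/609) = ((-I/7)*(-150 + 7*I)/2)*(-1/609) = -I*(-150 + 7*I)/14*(-1/609) = I*(-150 + 7*I)/8526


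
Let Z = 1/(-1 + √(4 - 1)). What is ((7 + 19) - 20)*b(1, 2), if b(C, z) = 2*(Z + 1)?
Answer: 18 + 6*√3 ≈ 28.392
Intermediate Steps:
Z = 1/(-1 + √3) ≈ 1.3660
b(C, z) = 3 + √3 (b(C, z) = 2*((½ + √3/2) + 1) = 2*(3/2 + √3/2) = 3 + √3)
((7 + 19) - 20)*b(1, 2) = ((7 + 19) - 20)*(3 + √3) = (26 - 20)*(3 + √3) = 6*(3 + √3) = 18 + 6*√3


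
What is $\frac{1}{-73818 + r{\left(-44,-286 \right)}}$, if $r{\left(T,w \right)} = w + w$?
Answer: $- \frac{1}{74390} \approx -1.3443 \cdot 10^{-5}$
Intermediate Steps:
$r{\left(T,w \right)} = 2 w$
$\frac{1}{-73818 + r{\left(-44,-286 \right)}} = \frac{1}{-73818 + 2 \left(-286\right)} = \frac{1}{-73818 - 572} = \frac{1}{-74390} = - \frac{1}{74390}$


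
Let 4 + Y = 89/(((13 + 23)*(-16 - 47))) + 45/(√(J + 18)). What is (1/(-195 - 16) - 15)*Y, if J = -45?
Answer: 14501863/239274 + 15830*I*√3/211 ≈ 60.608 + 129.94*I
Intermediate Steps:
Y = -9161/2268 - 5*I*√3 (Y = -4 + (89/(((13 + 23)*(-16 - 47))) + 45/(√(-45 + 18))) = -4 + (89/((36*(-63))) + 45/(√(-27))) = -4 + (89/(-2268) + 45/((3*I*√3))) = -4 + (89*(-1/2268) + 45*(-I*√3/9)) = -4 + (-89/2268 - 5*I*√3) = -9161/2268 - 5*I*√3 ≈ -4.0392 - 8.6602*I)
(1/(-195 - 16) - 15)*Y = (1/(-195 - 16) - 15)*(-9161/2268 - 5*I*√3) = (1/(-211) - 15)*(-9161/2268 - 5*I*√3) = (-1/211 - 15)*(-9161/2268 - 5*I*√3) = -3166*(-9161/2268 - 5*I*√3)/211 = 14501863/239274 + 15830*I*√3/211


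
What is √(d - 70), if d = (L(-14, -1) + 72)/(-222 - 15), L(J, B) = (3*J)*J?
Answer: 5*I*√18170/79 ≈ 8.5314*I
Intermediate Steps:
L(J, B) = 3*J²
d = -220/79 (d = (3*(-14)² + 72)/(-222 - 15) = (3*196 + 72)/(-237) = (588 + 72)*(-1/237) = 660*(-1/237) = -220/79 ≈ -2.7848)
√(d - 70) = √(-220/79 - 70) = √(-5750/79) = 5*I*√18170/79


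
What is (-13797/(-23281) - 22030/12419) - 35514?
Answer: -10268388544333/289126739 ≈ -35515.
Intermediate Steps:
(-13797/(-23281) - 22030/12419) - 35514 = (-13797*(-1/23281) - 22030*1/12419) - 35514 = (13797/23281 - 22030/12419) - 35514 = -341535487/289126739 - 35514 = -10268388544333/289126739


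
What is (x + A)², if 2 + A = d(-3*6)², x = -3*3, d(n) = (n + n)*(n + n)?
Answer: 2821072956025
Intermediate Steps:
d(n) = 4*n² (d(n) = (2*n)*(2*n) = 4*n²)
x = -9
A = 1679614 (A = -2 + (4*(-3*6)²)² = -2 + (4*(-18)²)² = -2 + (4*324)² = -2 + 1296² = -2 + 1679616 = 1679614)
(x + A)² = (-9 + 1679614)² = 1679605² = 2821072956025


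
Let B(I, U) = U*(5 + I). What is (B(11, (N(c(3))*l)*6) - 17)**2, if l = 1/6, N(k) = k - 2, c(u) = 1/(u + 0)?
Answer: 17161/9 ≈ 1906.8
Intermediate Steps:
c(u) = 1/u
N(k) = -2 + k
l = 1/6 ≈ 0.16667
(B(11, (N(c(3))*l)*6) - 17)**2 = ((((-2 + 1/3)*(1/6))*6)*(5 + 11) - 17)**2 = ((((-2 + 1/3)*(1/6))*6)*16 - 17)**2 = ((-5/3*1/6*6)*16 - 17)**2 = (-5/18*6*16 - 17)**2 = (-5/3*16 - 17)**2 = (-80/3 - 17)**2 = (-131/3)**2 = 17161/9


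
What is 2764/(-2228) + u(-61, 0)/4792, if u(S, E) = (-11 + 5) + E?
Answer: -1657307/1334572 ≈ -1.2418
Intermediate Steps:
u(S, E) = -6 + E
2764/(-2228) + u(-61, 0)/4792 = 2764/(-2228) + (-6 + 0)/4792 = 2764*(-1/2228) - 6*1/4792 = -691/557 - 3/2396 = -1657307/1334572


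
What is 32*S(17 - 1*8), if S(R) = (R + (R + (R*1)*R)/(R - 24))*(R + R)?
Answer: 1728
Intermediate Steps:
S(R) = 2*R*(R + (R + R**2)/(-24 + R)) (S(R) = (R + (R + R*R)/(-24 + R))*(2*R) = (R + (R + R**2)/(-24 + R))*(2*R) = 2*R*(R + (R + R**2)/(-24 + R)))
32*S(17 - 1*8) = 32*((17 - 1*8)**2*(-46 + 4*(17 - 1*8))/(-24 + (17 - 1*8))) = 32*((17 - 8)**2*(-46 + 4*(17 - 8))/(-24 + (17 - 8))) = 32*(9**2*(-46 + 4*9)/(-24 + 9)) = 32*(81*(-46 + 36)/(-15)) = 32*(81*(-1/15)*(-10)) = 32*54 = 1728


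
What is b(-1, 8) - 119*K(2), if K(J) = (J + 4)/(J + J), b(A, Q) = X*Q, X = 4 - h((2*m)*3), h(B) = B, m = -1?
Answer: -197/2 ≈ -98.500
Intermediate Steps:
X = 10 (X = 4 - 2*(-1)*3 = 4 - (-2)*3 = 4 - 1*(-6) = 4 + 6 = 10)
b(A, Q) = 10*Q
K(J) = (4 + J)/(2*J) (K(J) = (4 + J)/((2*J)) = (4 + J)*(1/(2*J)) = (4 + J)/(2*J))
b(-1, 8) - 119*K(2) = 10*8 - 119*(4 + 2)/(2*2) = 80 - 119*6/(2*2) = 80 - 119*3/2 = 80 - 357/2 = -197/2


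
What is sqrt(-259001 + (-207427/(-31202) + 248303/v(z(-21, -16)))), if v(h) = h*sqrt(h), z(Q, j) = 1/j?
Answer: sqrt(-252147785663550 + 15471299937767168*I)/31202 ≈ 2795.9 + 2841.9*I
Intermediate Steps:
v(h) = h**(3/2)
sqrt(-259001 + (-207427/(-31202) + 248303/v(z(-21, -16)))) = sqrt(-259001 + (-207427/(-31202) + 248303/((1/(-16))**(3/2)))) = sqrt(-259001 + (-207427*(-1/31202) + 248303/((-1/16)**(3/2)))) = sqrt(-259001 + (207427/31202 + 248303/((-I/64)))) = sqrt(-259001 + (207427/31202 + 248303*(64*I))) = sqrt(-259001 + (207427/31202 + 15891392*I)) = sqrt(-8081141775/31202 + 15891392*I)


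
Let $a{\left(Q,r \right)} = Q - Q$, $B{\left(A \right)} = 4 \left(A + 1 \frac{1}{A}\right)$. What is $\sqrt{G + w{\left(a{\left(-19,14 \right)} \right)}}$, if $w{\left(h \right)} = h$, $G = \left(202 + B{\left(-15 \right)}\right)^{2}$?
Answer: $\frac{2126}{15} \approx 141.73$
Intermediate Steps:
$B{\left(A \right)} = 4 A + \frac{4}{A}$ ($B{\left(A \right)} = 4 \left(A + \frac{1}{A}\right) = 4 A + \frac{4}{A}$)
$a{\left(Q,r \right)} = 0$
$G = \frac{4519876}{225}$ ($G = \left(202 + \left(4 \left(-15\right) + \frac{4}{-15}\right)\right)^{2} = \left(202 + \left(-60 + 4 \left(- \frac{1}{15}\right)\right)\right)^{2} = \left(202 - \frac{904}{15}\right)^{2} = \left(\frac{2126}{15}\right)^{2} = \frac{4519876}{225} \approx 20088.0$)
$\sqrt{G + w{\left(a{\left(-19,14 \right)} \right)}} = \sqrt{\frac{4519876}{225} + 0} = \sqrt{\frac{4519876}{225}} = \frac{2126}{15}$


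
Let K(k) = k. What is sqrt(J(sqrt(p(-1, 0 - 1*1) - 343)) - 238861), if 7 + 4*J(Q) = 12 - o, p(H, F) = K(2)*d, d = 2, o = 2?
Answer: I*sqrt(955441)/2 ≈ 488.73*I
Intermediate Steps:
p(H, F) = 4 (p(H, F) = 2*2 = 4)
J(Q) = 3/4 (J(Q) = -7/4 + (12 - 1*2)/4 = -7/4 + (12 - 2)/4 = -7/4 + (1/4)*10 = -7/4 + 5/2 = 3/4)
sqrt(J(sqrt(p(-1, 0 - 1*1) - 343)) - 238861) = sqrt(3/4 - 238861) = sqrt(-955441/4) = I*sqrt(955441)/2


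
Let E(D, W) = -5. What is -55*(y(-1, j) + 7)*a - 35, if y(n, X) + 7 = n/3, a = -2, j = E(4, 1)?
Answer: -215/3 ≈ -71.667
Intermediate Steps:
j = -5
y(n, X) = -7 + n/3
-55*(y(-1, j) + 7)*a - 35 = -55*((-7 + (1/3)*(-1)) + 7)*(-2) - 35 = -55*((-7 - 1/3) + 7)*(-2) - 35 = -55*(-22/3 + 7)*(-2) - 35 = -(-55)*(-2)/3 - 35 = -55*2/3 - 35 = -110/3 - 35 = -215/3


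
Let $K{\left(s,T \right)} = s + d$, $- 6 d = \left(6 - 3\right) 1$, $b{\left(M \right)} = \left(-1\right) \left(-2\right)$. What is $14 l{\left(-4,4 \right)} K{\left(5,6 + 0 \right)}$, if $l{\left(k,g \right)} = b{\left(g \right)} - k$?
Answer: $378$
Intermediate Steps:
$b{\left(M \right)} = 2$
$d = - \frac{1}{2}$ ($d = - \frac{\left(6 - 3\right) 1}{6} = - \frac{3 \cdot 1}{6} = \left(- \frac{1}{6}\right) 3 = - \frac{1}{2} \approx -0.5$)
$l{\left(k,g \right)} = 2 - k$
$K{\left(s,T \right)} = - \frac{1}{2} + s$ ($K{\left(s,T \right)} = s - \frac{1}{2} = - \frac{1}{2} + s$)
$14 l{\left(-4,4 \right)} K{\left(5,6 + 0 \right)} = 14 \left(2 - -4\right) \left(- \frac{1}{2} + 5\right) = 14 \left(2 + 4\right) \frac{9}{2} = 14 \cdot 6 \cdot \frac{9}{2} = 84 \cdot \frac{9}{2} = 378$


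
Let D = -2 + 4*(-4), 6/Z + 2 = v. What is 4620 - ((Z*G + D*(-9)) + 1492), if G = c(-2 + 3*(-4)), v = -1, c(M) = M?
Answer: 2938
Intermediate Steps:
Z = -2 (Z = 6/(-2 - 1) = 6/(-3) = 6*(-⅓) = -2)
G = -14 (G = -2 + 3*(-4) = -2 - 12 = -14)
D = -18 (D = -2 - 16 = -18)
4620 - ((Z*G + D*(-9)) + 1492) = 4620 - ((-2*(-14) - 18*(-9)) + 1492) = 4620 - ((28 + 162) + 1492) = 4620 - (190 + 1492) = 4620 - 1*1682 = 4620 - 1682 = 2938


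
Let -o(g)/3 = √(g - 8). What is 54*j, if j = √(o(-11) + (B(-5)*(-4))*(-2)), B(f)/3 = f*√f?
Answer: 54*√3*√(I*(-√19 - 40*√5)) ≈ 640.54 - 640.54*I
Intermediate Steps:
o(g) = -3*√(-8 + g) (o(g) = -3*√(g - 8) = -3*√(-8 + g))
B(f) = 3*f^(3/2) (B(f) = 3*(f*√f) = 3*f^(3/2))
j = √(-120*I*√5 - 3*I*√19) (j = √(-3*√(-8 - 11) + ((3*(-5)^(3/2))*(-4))*(-2)) = √(-3*I*√19 + ((3*(-5*I*√5))*(-4))*(-2)) = √(-3*I*√19 + (-15*I*√5*(-4))*(-2)) = √(-3*I*√19 + (60*I*√5)*(-2)) = √(-3*I*√19 - 120*I*√5) = √(-120*I*√5 - 3*I*√19) ≈ 11.862 - 11.862*I)
54*j = 54*(√3*√(I*(-√19 - 40*√5))) = 54*√3*√(I*(-√19 - 40*√5))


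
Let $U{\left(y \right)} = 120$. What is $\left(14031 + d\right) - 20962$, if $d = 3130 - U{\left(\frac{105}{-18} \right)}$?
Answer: $-3921$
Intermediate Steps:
$d = 3010$ ($d = 3130 - 120 = 3010$)
$\left(14031 + d\right) - 20962 = \left(14031 + 3010\right) - 20962 = 17041 - 20962 = -3921$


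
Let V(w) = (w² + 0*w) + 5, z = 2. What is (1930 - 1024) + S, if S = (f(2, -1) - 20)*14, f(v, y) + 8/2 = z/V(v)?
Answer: 5158/9 ≈ 573.11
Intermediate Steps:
V(w) = 5 + w² (V(w) = (w² + 0) + 5 = w² + 5 = 5 + w²)
f(v, y) = -4 + 2/(5 + v²)
S = -2996/9 (S = ((-4 + 2/(5 + 2²)) - 20)*14 = ((-4 + 2/(5 + 4)) - 20)*14 = ((-4 + 2/9) - 20)*14 = (-34/9 - 20)*14 = -214/9*14 = -2996/9 ≈ -332.89)
(1930 - 1024) + S = (1930 - 1024) - 2996/9 = 906 - 2996/9 = 5158/9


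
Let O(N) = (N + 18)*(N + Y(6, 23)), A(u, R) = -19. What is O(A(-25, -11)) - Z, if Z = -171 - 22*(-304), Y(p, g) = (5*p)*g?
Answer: -7188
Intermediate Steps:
Y(p, g) = 5*g*p
Z = 6517 (Z = -171 + 6688 = 6517)
O(N) = (18 + N)*(690 + N) (O(N) = (N + 18)*(N + 5*23*6) = (18 + N)*(N + 690) = (18 + N)*(690 + N))
O(A(-25, -11)) - Z = (12420 + (-19)**2 + 708*(-19)) - 1*6517 = (12420 + 361 - 13452) - 6517 = -671 - 6517 = -7188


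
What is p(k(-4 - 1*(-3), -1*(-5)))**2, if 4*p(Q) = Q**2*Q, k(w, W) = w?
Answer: 1/16 ≈ 0.062500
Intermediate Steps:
p(Q) = Q**3/4 (p(Q) = (Q**2*Q)/4 = Q**3/4)
p(k(-4 - 1*(-3), -1*(-5)))**2 = ((-4 - 1*(-3))**3/4)**2 = ((-4 + 3)**3/4)**2 = ((1/4)*(-1)**3)**2 = ((1/4)*(-1))**2 = (-1/4)**2 = 1/16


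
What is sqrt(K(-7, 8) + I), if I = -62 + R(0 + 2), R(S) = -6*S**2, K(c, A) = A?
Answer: I*sqrt(78) ≈ 8.8318*I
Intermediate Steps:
I = -86 (I = -62 - 6*(0 + 2)**2 = -62 - 6*2**2 = -62 - 6*4 = -62 - 24 = -86)
sqrt(K(-7, 8) + I) = sqrt(8 - 86) = sqrt(-78) = I*sqrt(78)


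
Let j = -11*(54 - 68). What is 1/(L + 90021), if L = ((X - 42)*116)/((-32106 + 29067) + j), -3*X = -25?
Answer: 8655/779143471 ≈ 1.1108e-5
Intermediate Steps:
X = 25/3 (X = -⅓*(-25) = 25/3 ≈ 8.3333)
j = 154 (j = -11*(-14) = 154)
L = 11716/8655 (L = ((25/3 - 42)*116)/((-32106 + 29067) + 154) = (-101/3*116)/(-3039 + 154) = -11716/3/(-2885) = -11716/3*(-1/2885) = 11716/8655 ≈ 1.3537)
1/(L + 90021) = 1/(11716/8655 + 90021) = 1/(779143471/8655) = 8655/779143471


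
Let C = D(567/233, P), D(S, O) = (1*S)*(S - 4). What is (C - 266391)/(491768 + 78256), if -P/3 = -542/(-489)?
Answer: -803461553/1719224052 ≈ -0.46734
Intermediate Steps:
P = -542/163 (P = -(-1626)/(-489) = -(-1626)*(-1)/489 = -3*542/489 = -542/163 ≈ -3.3252)
D(S, O) = S*(-4 + S)
C = -206955/54289 (C = (567/233)*(-4 + 567/233) = (567*(1/233))*(-4 + 567*(1/233)) = 567*(-4 + 567/233)/233 = (567/233)*(-365/233) = -206955/54289 ≈ -3.8121)
(C - 266391)/(491768 + 78256) = (-206955/54289 - 266391)/(491768 + 78256) = -14462307954/54289/570024 = -14462307954/54289*1/570024 = -803461553/1719224052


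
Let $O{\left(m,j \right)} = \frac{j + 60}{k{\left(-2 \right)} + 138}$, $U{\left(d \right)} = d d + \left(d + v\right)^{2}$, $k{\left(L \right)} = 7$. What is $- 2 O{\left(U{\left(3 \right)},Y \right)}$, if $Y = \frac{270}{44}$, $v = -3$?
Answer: $- \frac{291}{319} \approx -0.91223$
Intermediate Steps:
$Y = \frac{135}{22}$ ($Y = 270 \cdot \frac{1}{44} = \frac{135}{22} \approx 6.1364$)
$U{\left(d \right)} = d^{2} + \left(-3 + d\right)^{2}$ ($U{\left(d \right)} = d d + \left(d - 3\right)^{2} = d^{2} + \left(-3 + d\right)^{2}$)
$O{\left(m,j \right)} = \frac{12}{29} + \frac{j}{145}$ ($O{\left(m,j \right)} = \frac{j + 60}{7 + 138} = \frac{60 + j}{145} = \left(60 + j\right) \frac{1}{145} = \frac{12}{29} + \frac{j}{145}$)
$- 2 O{\left(U{\left(3 \right)},Y \right)} = - 2 \left(\frac{12}{29} + \frac{1}{145} \cdot \frac{135}{22}\right) = - 2 \left(\frac{12}{29} + \frac{27}{638}\right) = \left(-2\right) \frac{291}{638} = - \frac{291}{319}$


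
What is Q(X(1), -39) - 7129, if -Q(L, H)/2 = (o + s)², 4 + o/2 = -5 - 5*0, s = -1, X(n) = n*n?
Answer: -7851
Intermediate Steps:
X(n) = n²
o = -18 (o = -8 + 2*(-5 - 5*0) = -8 + 2*(-5 + 0) = -8 + 2*(-5) = -8 - 10 = -18)
Q(L, H) = -722 (Q(L, H) = -2*(-18 - 1)² = -2*(-19)² = -2*361 = -722)
Q(X(1), -39) - 7129 = -722 - 7129 = -7851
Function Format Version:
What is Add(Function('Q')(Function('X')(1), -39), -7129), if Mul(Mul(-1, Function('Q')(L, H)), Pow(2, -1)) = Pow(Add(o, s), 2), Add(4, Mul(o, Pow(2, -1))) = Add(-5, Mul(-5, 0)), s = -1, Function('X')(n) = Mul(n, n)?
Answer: -7851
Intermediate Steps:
Function('X')(n) = Pow(n, 2)
o = -18 (o = Add(-8, Mul(2, Add(-5, Mul(-5, 0)))) = Add(-8, Mul(2, Add(-5, 0))) = Add(-8, Mul(2, -5)) = Add(-8, -10) = -18)
Function('Q')(L, H) = -722 (Function('Q')(L, H) = Mul(-2, Pow(Add(-18, -1), 2)) = Mul(-2, Pow(-19, 2)) = Mul(-2, 361) = -722)
Add(Function('Q')(Function('X')(1), -39), -7129) = Add(-722, -7129) = -7851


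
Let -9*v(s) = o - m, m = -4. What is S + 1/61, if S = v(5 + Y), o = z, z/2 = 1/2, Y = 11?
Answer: -296/549 ≈ -0.53916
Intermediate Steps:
z = 1 (z = 2/2 = 2*(1/2) = 1)
o = 1
v(s) = -5/9 (v(s) = -(1 - 1*(-4))/9 = -(1 + 4)/9 = -1/9*5 = -5/9)
S = -5/9 ≈ -0.55556
S + 1/61 = -5/9 + 1/61 = -296/549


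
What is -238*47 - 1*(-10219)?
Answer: -967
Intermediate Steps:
-238*47 - 1*(-10219) = -11186 + 10219 = -967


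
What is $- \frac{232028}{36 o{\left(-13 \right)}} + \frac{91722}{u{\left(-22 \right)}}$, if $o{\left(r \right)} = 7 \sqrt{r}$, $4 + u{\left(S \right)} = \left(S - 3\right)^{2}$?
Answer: $\frac{30574}{207} + \frac{58007 i \sqrt{13}}{819} \approx 147.7 + 255.37 i$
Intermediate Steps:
$u{\left(S \right)} = -4 + \left(-3 + S\right)^{2}$ ($u{\left(S \right)} = -4 + \left(S - 3\right)^{2} = -4 + \left(-3 + S\right)^{2}$)
$- \frac{232028}{36 o{\left(-13 \right)}} + \frac{91722}{u{\left(-22 \right)}} = - \frac{232028}{36 \cdot 7 \sqrt{-13}} + \frac{91722}{-4 + \left(-3 - 22\right)^{2}} = - \frac{232028}{36 \cdot 7 i \sqrt{13}} + \frac{91722}{-4 + \left(-25\right)^{2}} = - \frac{232028}{36 \cdot 7 i \sqrt{13}} + \frac{91722}{-4 + 625} = - \frac{232028}{252 i \sqrt{13}} + \frac{91722}{621} = - 232028 \left(- \frac{i \sqrt{13}}{3276}\right) + 91722 \cdot \frac{1}{621} = \frac{58007 i \sqrt{13}}{819} + \frac{30574}{207} = \frac{30574}{207} + \frac{58007 i \sqrt{13}}{819}$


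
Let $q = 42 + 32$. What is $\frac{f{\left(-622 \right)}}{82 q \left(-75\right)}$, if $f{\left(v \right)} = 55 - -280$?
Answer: $- \frac{67}{91020} \approx -0.0007361$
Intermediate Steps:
$f{\left(v \right)} = 335$ ($f{\left(v \right)} = 55 + 280 = 335$)
$q = 74$
$\frac{f{\left(-622 \right)}}{82 q \left(-75\right)} = \frac{335}{82 \cdot 74 \left(-75\right)} = \frac{335}{6068 \left(-75\right)} = \frac{335}{-455100} = 335 \left(- \frac{1}{455100}\right) = - \frac{67}{91020}$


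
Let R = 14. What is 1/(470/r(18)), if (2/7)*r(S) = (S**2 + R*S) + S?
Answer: 2079/470 ≈ 4.4234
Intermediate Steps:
r(S) = 7*S**2/2 + 105*S/2 (r(S) = 7*((S**2 + 14*S) + S)/2 = 7*(S**2 + 15*S)/2 = 7*S**2/2 + 105*S/2)
1/(470/r(18)) = 1/(470/(((7/2)*18*(15 + 18)))) = 1/(470/(((7/2)*18*33))) = 1/(470/2079) = 2079/470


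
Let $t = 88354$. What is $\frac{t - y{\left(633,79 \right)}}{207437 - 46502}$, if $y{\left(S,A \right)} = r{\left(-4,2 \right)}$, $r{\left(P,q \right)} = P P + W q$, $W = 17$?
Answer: $\frac{88304}{160935} \approx 0.54869$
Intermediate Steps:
$r{\left(P,q \right)} = P^{2} + 17 q$ ($r{\left(P,q \right)} = P P + 17 q = P^{2} + 17 q$)
$y{\left(S,A \right)} = 50$ ($y{\left(S,A \right)} = \left(-4\right)^{2} + 17 \cdot 2 = 16 + 34 = 50$)
$\frac{t - y{\left(633,79 \right)}}{207437 - 46502} = \frac{88354 - 50}{207437 - 46502} = \frac{88354 - 50}{160935} = 88304 \cdot \frac{1}{160935} = \frac{88304}{160935}$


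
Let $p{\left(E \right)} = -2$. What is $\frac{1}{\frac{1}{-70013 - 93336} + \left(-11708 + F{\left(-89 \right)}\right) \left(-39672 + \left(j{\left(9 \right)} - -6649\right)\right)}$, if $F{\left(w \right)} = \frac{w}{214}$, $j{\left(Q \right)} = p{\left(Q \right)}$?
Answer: $\frac{34956686}{13516716971160511} \approx 2.5862 \cdot 10^{-9}$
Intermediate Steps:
$j{\left(Q \right)} = -2$
$F{\left(w \right)} = \frac{w}{214}$ ($F{\left(w \right)} = w \frac{1}{214} = \frac{w}{214}$)
$\frac{1}{\frac{1}{-70013 - 93336} + \left(-11708 + F{\left(-89 \right)}\right) \left(-39672 + \left(j{\left(9 \right)} - -6649\right)\right)} = \frac{1}{\frac{1}{-70013 - 93336} + \left(-11708 + \frac{1}{214} \left(-89\right)\right) \left(-39672 - -6647\right)} = \frac{1}{\frac{1}{-163349} + \left(-11708 - \frac{89}{214}\right) \left(-39672 + \left(-2 + 6649\right)\right)} = \frac{1}{- \frac{1}{163349} - \frac{2505601 \left(-39672 + 6647\right)}{214}} = \frac{1}{- \frac{1}{163349} - - \frac{82747473025}{214}} = \frac{1}{- \frac{1}{163349} + \frac{82747473025}{214}} = \frac{1}{\frac{13516716971160511}{34956686}} = \frac{34956686}{13516716971160511}$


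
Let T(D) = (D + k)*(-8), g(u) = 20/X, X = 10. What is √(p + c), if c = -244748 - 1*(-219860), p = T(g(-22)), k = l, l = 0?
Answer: 2*I*√6226 ≈ 157.81*I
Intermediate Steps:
k = 0
g(u) = 2 (g(u) = 20/10 = 20*(⅒) = 2)
T(D) = -8*D (T(D) = (D + 0)*(-8) = D*(-8) = -8*D)
p = -16 (p = -8*2 = -16)
c = -24888 (c = -244748 + 219860 = -24888)
√(p + c) = √(-16 - 24888) = √(-24904) = 2*I*√6226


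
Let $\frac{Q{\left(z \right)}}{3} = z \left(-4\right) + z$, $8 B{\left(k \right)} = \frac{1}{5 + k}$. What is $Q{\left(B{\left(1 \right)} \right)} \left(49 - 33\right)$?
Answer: $-3$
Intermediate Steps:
$B{\left(k \right)} = \frac{1}{8 \left(5 + k\right)}$
$Q{\left(z \right)} = - 9 z$ ($Q{\left(z \right)} = 3 \left(z \left(-4\right) + z\right) = 3 \left(- 4 z + z\right) = 3 \left(- 3 z\right) = - 9 z$)
$Q{\left(B{\left(1 \right)} \right)} \left(49 - 33\right) = - 9 \frac{1}{8 \left(5 + 1\right)} \left(49 - 33\right) = - 9 \frac{1}{8 \cdot 6} \cdot 16 = - 9 \cdot \frac{1}{8} \cdot \frac{1}{6} \cdot 16 = \left(-9\right) \frac{1}{48} \cdot 16 = \left(- \frac{3}{16}\right) 16 = -3$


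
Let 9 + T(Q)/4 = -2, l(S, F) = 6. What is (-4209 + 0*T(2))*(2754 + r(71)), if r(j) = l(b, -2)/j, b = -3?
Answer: -823027860/71 ≈ -1.1592e+7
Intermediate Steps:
T(Q) = -44 (T(Q) = -36 + 4*(-2) = -36 - 8 = -44)
r(j) = 6/j
(-4209 + 0*T(2))*(2754 + r(71)) = (-4209 + 0*(-44))*(2754 + 6/71) = (-4209 + 0)*(2754 + 6*(1/71)) = -4209*(2754 + 6/71) = -4209*195540/71 = -823027860/71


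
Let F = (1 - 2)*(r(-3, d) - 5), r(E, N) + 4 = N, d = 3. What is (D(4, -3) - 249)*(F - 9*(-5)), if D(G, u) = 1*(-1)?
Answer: -12750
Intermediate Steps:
r(E, N) = -4 + N
D(G, u) = -1
F = 6 (F = (1 - 2)*((-4 + 3) - 5) = -(-1 - 5) = -1*(-6) = 6)
(D(4, -3) - 249)*(F - 9*(-5)) = (-1 - 249)*(6 - 9*(-5)) = -250*(6 + 45) = -250*51 = -12750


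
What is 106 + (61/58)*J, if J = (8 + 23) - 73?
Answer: 1793/29 ≈ 61.828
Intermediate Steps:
J = -42 (J = 31 - 73 = -42)
106 + (61/58)*J = 106 + (61/58)*(-42) = 106 - 1281/29 = 1793/29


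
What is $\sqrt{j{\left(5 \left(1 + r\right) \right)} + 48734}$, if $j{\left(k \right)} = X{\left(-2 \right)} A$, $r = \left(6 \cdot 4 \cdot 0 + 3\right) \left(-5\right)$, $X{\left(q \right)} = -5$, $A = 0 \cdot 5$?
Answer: $59 \sqrt{14} \approx 220.76$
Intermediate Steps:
$A = 0$
$r = -15$ ($r = \left(24 \cdot 0 + 3\right) \left(-5\right) = \left(0 + 3\right) \left(-5\right) = 3 \left(-5\right) = -15$)
$j{\left(k \right)} = 0$ ($j{\left(k \right)} = \left(-5\right) 0 = 0$)
$\sqrt{j{\left(5 \left(1 + r\right) \right)} + 48734} = \sqrt{0 + 48734} = \sqrt{48734} = 59 \sqrt{14}$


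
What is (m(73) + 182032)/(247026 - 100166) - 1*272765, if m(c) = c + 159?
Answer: -10014521409/36715 ≈ -2.7276e+5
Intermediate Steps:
m(c) = 159 + c
(m(73) + 182032)/(247026 - 100166) - 1*272765 = ((159 + 73) + 182032)/(247026 - 100166) - 1*272765 = (232 + 182032)/146860 - 272765 = 182264*(1/146860) - 272765 = 45566/36715 - 272765 = -10014521409/36715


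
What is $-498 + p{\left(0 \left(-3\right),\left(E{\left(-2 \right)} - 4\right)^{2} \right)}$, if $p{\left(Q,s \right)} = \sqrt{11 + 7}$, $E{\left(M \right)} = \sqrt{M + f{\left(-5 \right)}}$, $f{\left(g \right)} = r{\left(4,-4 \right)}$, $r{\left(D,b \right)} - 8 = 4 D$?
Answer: $-498 + 3 \sqrt{2} \approx -493.76$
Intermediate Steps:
$r{\left(D,b \right)} = 8 + 4 D$
$f{\left(g \right)} = 24$ ($f{\left(g \right)} = 8 + 4 \cdot 4 = 8 + 16 = 24$)
$E{\left(M \right)} = \sqrt{24 + M}$ ($E{\left(M \right)} = \sqrt{M + 24} = \sqrt{24 + M}$)
$p{\left(Q,s \right)} = 3 \sqrt{2}$ ($p{\left(Q,s \right)} = \sqrt{18} = 3 \sqrt{2}$)
$-498 + p{\left(0 \left(-3\right),\left(E{\left(-2 \right)} - 4\right)^{2} \right)} = -498 + 3 \sqrt{2}$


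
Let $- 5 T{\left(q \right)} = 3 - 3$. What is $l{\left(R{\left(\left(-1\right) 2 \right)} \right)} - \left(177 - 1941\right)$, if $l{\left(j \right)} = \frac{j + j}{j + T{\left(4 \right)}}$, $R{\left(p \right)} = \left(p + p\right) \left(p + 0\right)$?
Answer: $1766$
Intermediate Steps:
$T{\left(q \right)} = 0$ ($T{\left(q \right)} = - \frac{3 - 3}{5} = \left(- \frac{1}{5}\right) 0 = 0$)
$R{\left(p \right)} = 2 p^{2}$ ($R{\left(p \right)} = 2 p p = 2 p^{2}$)
$l{\left(j \right)} = 2$ ($l{\left(j \right)} = \frac{j + j}{j + 0} = \frac{2 j}{j} = 2$)
$l{\left(R{\left(\left(-1\right) 2 \right)} \right)} - \left(177 - 1941\right) = 2 - \left(177 - 1941\right) = 2 - -1764 = 2 + 1764 = 1766$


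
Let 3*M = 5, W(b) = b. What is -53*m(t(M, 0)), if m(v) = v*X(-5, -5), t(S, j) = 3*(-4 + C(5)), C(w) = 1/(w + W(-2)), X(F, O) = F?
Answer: -2915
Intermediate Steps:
C(w) = 1/(-2 + w) (C(w) = 1/(w - 2) = 1/(-2 + w))
M = 5/3 (M = (1/3)*5 = 5/3 ≈ 1.6667)
t(S, j) = -11 (t(S, j) = 3*(-4 + 1/(-2 + 5)) = 3*(-4 + 1/3) = 3*(-11/3) = -11)
m(v) = -5*v (m(v) = v*(-5) = -5*v)
-53*m(t(M, 0)) = -(-265)*(-11) = -53*55 = -2915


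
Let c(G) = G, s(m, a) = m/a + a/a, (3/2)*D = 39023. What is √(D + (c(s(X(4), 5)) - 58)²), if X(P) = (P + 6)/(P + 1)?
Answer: √6574251/15 ≈ 170.94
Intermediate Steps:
D = 78046/3 (D = (⅔)*39023 = 78046/3 ≈ 26015.)
X(P) = (6 + P)/(1 + P)
s(m, a) = 1 + m/a (s(m, a) = m/a + 1 = 1 + m/a)
√(D + (c(s(X(4), 5)) - 58)²) = √(78046/3 + ((5 + (6 + 4)/(1 + 4))/5 - 58)²) = √(78046/3 + ((5 + 10/5)/5 - 58)²) = √(78046/3 + ((5 + (⅕)*10)/5 - 58)²) = √(78046/3 + ((5 + 2)/5 - 58)²) = √(78046/3 + ((⅕)*7 - 58)²) = √(78046/3 + (7/5 - 58)²) = √(78046/3 + (-283/5)²) = √(78046/3 + 80089/25) = √(2191417/75) = √6574251/15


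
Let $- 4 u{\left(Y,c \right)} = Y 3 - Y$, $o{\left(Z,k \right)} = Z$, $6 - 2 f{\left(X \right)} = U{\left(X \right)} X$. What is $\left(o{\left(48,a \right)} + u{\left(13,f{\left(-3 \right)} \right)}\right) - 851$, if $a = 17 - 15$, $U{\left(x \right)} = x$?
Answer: $- \frac{1619}{2} \approx -809.5$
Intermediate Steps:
$f{\left(X \right)} = 3 - \frac{X^{2}}{2}$ ($f{\left(X \right)} = 3 - \frac{X X}{2} = 3 - \frac{X^{2}}{2}$)
$a = 2$ ($a = 17 - 15 = 2$)
$u{\left(Y,c \right)} = - \frac{Y}{2}$ ($u{\left(Y,c \right)} = - \frac{Y 3 - Y}{4} = - \frac{3 Y - Y}{4} = - \frac{2 Y}{4} = - \frac{Y}{2}$)
$\left(o{\left(48,a \right)} + u{\left(13,f{\left(-3 \right)} \right)}\right) - 851 = \left(48 - \frac{13}{2}\right) - 851 = \frac{83}{2} - 851 = - \frac{1619}{2}$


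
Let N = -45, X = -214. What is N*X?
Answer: 9630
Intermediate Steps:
N*X = -45*(-214) = 9630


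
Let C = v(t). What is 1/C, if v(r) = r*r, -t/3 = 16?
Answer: 1/2304 ≈ 0.00043403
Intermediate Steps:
t = -48 (t = -3*16 = -48)
v(r) = r**2
C = 2304 (C = (-48)**2 = 2304)
1/C = 1/2304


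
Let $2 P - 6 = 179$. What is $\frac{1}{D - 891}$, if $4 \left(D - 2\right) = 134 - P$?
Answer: $- \frac{8}{7029} \approx -0.0011381$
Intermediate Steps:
$P = \frac{185}{2}$ ($P = 3 + \frac{1}{2} \cdot 179 = 3 + \frac{179}{2} = \frac{185}{2} \approx 92.5$)
$D = \frac{99}{8}$ ($D = 2 + \frac{134 - \frac{185}{2}}{4} = 2 + \frac{1}{4} \cdot \frac{83}{2} = 2 + \frac{83}{8} = \frac{99}{8} \approx 12.375$)
$\frac{1}{D - 891} = \frac{1}{\frac{99}{8} - 891} = \frac{1}{- \frac{7029}{8}} = - \frac{8}{7029}$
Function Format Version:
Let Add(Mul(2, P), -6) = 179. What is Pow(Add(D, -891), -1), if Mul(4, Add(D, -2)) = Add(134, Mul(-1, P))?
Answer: Rational(-8, 7029) ≈ -0.0011381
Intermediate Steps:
P = Rational(185, 2) (P = Add(3, Mul(Rational(1, 2), 179)) = Add(3, Rational(179, 2)) = Rational(185, 2) ≈ 92.500)
D = Rational(99, 8) (D = Add(2, Mul(Rational(1, 4), Add(134, Mul(-1, Rational(185, 2))))) = Add(2, Mul(Rational(1, 4), Add(134, Rational(-185, 2)))) = Add(2, Mul(Rational(1, 4), Rational(83, 2))) = Add(2, Rational(83, 8)) = Rational(99, 8) ≈ 12.375)
Pow(Add(D, -891), -1) = Pow(Add(Rational(99, 8), -891), -1) = Pow(Rational(-7029, 8), -1) = Rational(-8, 7029)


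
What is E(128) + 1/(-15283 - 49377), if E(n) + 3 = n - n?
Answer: -193981/64660 ≈ -3.0000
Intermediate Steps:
E(n) = -3 (E(n) = -3 + (n - n) = -3 + 0 = -3)
E(128) + 1/(-15283 - 49377) = -3 + 1/(-15283 - 49377) = -3 + 1/(-64660) = -3 - 1/64660 = -193981/64660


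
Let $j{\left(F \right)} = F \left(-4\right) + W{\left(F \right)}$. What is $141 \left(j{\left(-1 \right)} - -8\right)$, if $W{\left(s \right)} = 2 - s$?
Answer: $2115$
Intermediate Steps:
$j{\left(F \right)} = 2 - 5 F$ ($j{\left(F \right)} = F \left(-4\right) - \left(-2 + F\right) = - 4 F - \left(-2 + F\right) = 2 - 5 F$)
$141 \left(j{\left(-1 \right)} - -8\right) = 141 \left(\left(2 - -5\right) - -8\right) = 141 \left(\left(2 + 5\right) + \left(-68 + 76\right)\right) = 141 \left(7 + 8\right) = 141 \cdot 15 = 2115$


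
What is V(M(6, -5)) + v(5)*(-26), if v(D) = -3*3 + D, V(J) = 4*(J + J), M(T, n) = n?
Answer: 64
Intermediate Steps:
V(J) = 8*J (V(J) = 4*(2*J) = 8*J)
v(D) = -9 + D
V(M(6, -5)) + v(5)*(-26) = 8*(-5) + (-9 + 5)*(-26) = -40 - 4*(-26) = -40 + 104 = 64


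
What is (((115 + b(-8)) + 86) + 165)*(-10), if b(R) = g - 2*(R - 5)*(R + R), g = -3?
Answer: 530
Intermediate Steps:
b(R) = -3 - 4*R*(-5 + R) (b(R) = -3 - 2*(R - 5)*(R + R) = -3 - 2*(-5 + R)*2*R = -3 - 4*R*(-5 + R))
(((115 + b(-8)) + 86) + 165)*(-10) = (((115 + (-3 - 4*(-8)² + 20*(-8))) + 86) + 165)*(-10) = (((115 + (-3 - 4*64 - 160)) + 86) + 165)*(-10) = (((115 + (-3 - 256 - 160)) + 86) + 165)*(-10) = (((115 - 419) + 86) + 165)*(-10) = ((-304 + 86) + 165)*(-10) = (-218 + 165)*(-10) = -53*(-10) = 530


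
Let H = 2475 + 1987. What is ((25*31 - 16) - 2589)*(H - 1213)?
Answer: -5945670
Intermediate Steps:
H = 4462
((25*31 - 16) - 2589)*(H - 1213) = ((25*31 - 16) - 2589)*(4462 - 1213) = ((775 - 16) - 2589)*3249 = (759 - 2589)*3249 = -1830*3249 = -5945670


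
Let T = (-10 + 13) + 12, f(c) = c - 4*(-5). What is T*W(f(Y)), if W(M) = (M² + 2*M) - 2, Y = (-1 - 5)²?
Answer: 48690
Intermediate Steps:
Y = 36 (Y = (-6)² = 36)
f(c) = 20 + c (f(c) = c + 20 = 20 + c)
W(M) = -2 + M² + 2*M
T = 15 (T = 3 + 12 = 15)
T*W(f(Y)) = 15*(-2 + (20 + 36)² + 2*(20 + 36)) = 15*(-2 + 56² + 2*56) = 15*(-2 + 3136 + 112) = 15*3246 = 48690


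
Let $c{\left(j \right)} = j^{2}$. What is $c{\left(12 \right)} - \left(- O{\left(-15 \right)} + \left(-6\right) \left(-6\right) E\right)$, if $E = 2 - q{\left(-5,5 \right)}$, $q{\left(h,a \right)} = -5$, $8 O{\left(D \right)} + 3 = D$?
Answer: $- \frac{441}{4} \approx -110.25$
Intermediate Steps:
$O{\left(D \right)} = - \frac{3}{8} + \frac{D}{8}$
$E = 7$ ($E = 2 - -5 = 2 + 5 = 7$)
$c{\left(12 \right)} - \left(- O{\left(-15 \right)} + \left(-6\right) \left(-6\right) E\right) = 12^{2} + \left(\left(- \frac{3}{8} + \frac{1}{8} \left(-15\right)\right) - \left(-6\right) \left(-6\right) 7\right) = 144 - \left(\frac{9}{4} + 36 \cdot 7\right) = 144 - \frac{1017}{4} = - \frac{441}{4}$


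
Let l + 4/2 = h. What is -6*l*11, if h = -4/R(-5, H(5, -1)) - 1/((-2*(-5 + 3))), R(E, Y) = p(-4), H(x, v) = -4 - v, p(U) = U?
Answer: 165/2 ≈ 82.500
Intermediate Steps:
R(E, Y) = -4
h = ¾ (h = -4/(-4) - 1/((-2*(-5 + 3))) = -4*(-¼) - 1/((-2*(-2))) = 1 - 1/4 = 1 - 1*¼ = 1 - ¼ = ¾ ≈ 0.75000)
l = -5/4 (l = -2 + ¾ = -5/4 ≈ -1.2500)
-6*l*11 = -6*(-5/4)*11 = (15/2)*11 = 165/2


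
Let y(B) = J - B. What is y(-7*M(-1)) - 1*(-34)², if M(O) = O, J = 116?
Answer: -1047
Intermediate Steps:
y(B) = 116 - B
y(-7*M(-1)) - 1*(-34)² = (116 - (-7)*(-1)) - 1*(-34)² = (116 - 1*7) - 1*1156 = (116 - 7) - 1156 = 109 - 1156 = -1047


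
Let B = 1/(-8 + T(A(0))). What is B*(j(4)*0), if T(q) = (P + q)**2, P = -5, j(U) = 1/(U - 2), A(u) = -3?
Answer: 0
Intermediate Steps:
j(U) = 1/(-2 + U)
T(q) = (-5 + q)**2
B = 1/56 (B = 1/(-8 + (-5 - 3)**2) = 1/(-8 + (-8)**2) = 1/(-8 + 64) = 1/56 ≈ 0.017857)
B*(j(4)*0) = (0/(-2 + 4))/56 = (0/2)/56 = ((1/2)*0)/56 = (1/56)*0 = 0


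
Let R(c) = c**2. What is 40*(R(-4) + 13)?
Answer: 1160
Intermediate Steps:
40*(R(-4) + 13) = 40*((-4)**2 + 13) = 40*(16 + 13) = 40*29 = 1160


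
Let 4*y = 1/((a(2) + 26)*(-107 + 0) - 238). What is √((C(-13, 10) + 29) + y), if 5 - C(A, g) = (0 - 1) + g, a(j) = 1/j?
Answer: 23*√793646/4098 ≈ 5.0000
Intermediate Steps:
C(A, g) = 6 - g (C(A, g) = 5 - ((0 - 1) + g) = 5 - (-1 + g) = 5 + (1 - g) = 6 - g)
y = -1/12294 (y = 1/(4*((1/2 + 26)*(-107 + 0) - 238)) = 1/(4*((½ + 26)*(-107) - 238)) = 1/(4*((53/2)*(-107) - 238)) = 1/(4*(-5671/2 - 238)) = 1/(4*(-6147/2)) = (¼)*(-2/6147) = -1/12294 ≈ -8.1340e-5)
√((C(-13, 10) + 29) + y) = √(((6 - 1*10) + 29) - 1/12294) = √(((6 - 10) + 29) - 1/12294) = √((-4 + 29) - 1/12294) = √(25 - 1/12294) = √(307349/12294) = 23*√793646/4098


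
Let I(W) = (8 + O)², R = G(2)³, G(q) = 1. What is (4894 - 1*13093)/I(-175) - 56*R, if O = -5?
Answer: -967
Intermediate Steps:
R = 1 (R = 1³ = 1)
I(W) = 9 (I(W) = (8 - 5)² = 3² = 9)
(4894 - 1*13093)/I(-175) - 56*R = (4894 - 1*13093)/9 - 56*1 = (4894 - 13093)*(⅑) - 56 = -8199*⅑ - 56 = -911 - 56 = -967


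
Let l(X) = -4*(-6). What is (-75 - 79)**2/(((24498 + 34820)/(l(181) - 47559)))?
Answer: -80524290/4237 ≈ -19005.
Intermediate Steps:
l(X) = 24
(-75 - 79)**2/(((24498 + 34820)/(l(181) - 47559))) = (-75 - 79)**2/(((24498 + 34820)/(24 - 47559))) = (-154)**2/((59318/(-47535))) = 23716/((59318*(-1/47535))) = 23716/(-59318/47535) = 23716*(-47535/59318) = -80524290/4237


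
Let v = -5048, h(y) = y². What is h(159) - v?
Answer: 30329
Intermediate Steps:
h(159) - v = 159² - 1*(-5048) = 25281 + 5048 = 30329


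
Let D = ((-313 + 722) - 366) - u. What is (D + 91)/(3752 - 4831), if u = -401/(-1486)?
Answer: -198723/1603394 ≈ -0.12394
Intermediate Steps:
u = 401/1486 (u = -401*(-1/1486) = 401/1486 ≈ 0.26985)
D = 63497/1486 (D = ((-313 + 722) - 366) - 1*401/1486 = (409 - 366) - 401/1486 = 43 - 401/1486 = 63497/1486 ≈ 42.730)
(D + 91)/(3752 - 4831) = (63497/1486 + 91)/(3752 - 4831) = (198723/1486)/(-1079) = (198723/1486)*(-1/1079) = -198723/1603394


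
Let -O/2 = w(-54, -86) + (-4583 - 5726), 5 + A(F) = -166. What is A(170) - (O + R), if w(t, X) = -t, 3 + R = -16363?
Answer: -4315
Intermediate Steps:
A(F) = -171 (A(F) = -5 - 166 = -171)
R = -16366 (R = -3 - 16363 = -16366)
O = 20510 (O = -2*(-1*(-54) + (-4583 - 5726)) = -2*(54 - 10309) = -2*(-10255) = 20510)
A(170) - (O + R) = -171 - (20510 - 16366) = -171 - 1*4144 = -171 - 4144 = -4315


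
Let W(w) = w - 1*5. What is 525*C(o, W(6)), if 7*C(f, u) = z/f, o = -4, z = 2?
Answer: -75/2 ≈ -37.500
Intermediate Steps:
W(w) = -5 + w (W(w) = w - 5 = -5 + w)
C(f, u) = 2/(7*f) (C(f, u) = (2/f)/7 = 2/(7*f))
525*C(o, W(6)) = 525*((2/7)/(-4)) = 525*((2/7)*(-¼)) = 525*(-1/14) = -75/2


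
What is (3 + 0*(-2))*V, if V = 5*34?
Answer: 510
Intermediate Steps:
V = 170
(3 + 0*(-2))*V = (3 + 0*(-2))*170 = (3 + 0)*170 = 3*170 = 510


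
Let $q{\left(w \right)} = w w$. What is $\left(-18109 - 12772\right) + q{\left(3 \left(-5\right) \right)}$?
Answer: $-30656$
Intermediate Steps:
$q{\left(w \right)} = w^{2}$
$\left(-18109 - 12772\right) + q{\left(3 \left(-5\right) \right)} = \left(-18109 - 12772\right) + \left(3 \left(-5\right)\right)^{2} = -30881 + \left(-15\right)^{2} = -30881 + 225 = -30656$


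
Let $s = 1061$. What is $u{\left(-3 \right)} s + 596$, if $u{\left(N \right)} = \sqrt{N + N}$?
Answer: $596 + 1061 i \sqrt{6} \approx 596.0 + 2598.9 i$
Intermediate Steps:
$u{\left(N \right)} = \sqrt{2} \sqrt{N}$ ($u{\left(N \right)} = \sqrt{2 N} = \sqrt{2} \sqrt{N}$)
$u{\left(-3 \right)} s + 596 = \sqrt{2} \sqrt{-3} \cdot 1061 + 596 = \sqrt{2} i \sqrt{3} \cdot 1061 + 596 = i \sqrt{6} \cdot 1061 + 596 = 1061 i \sqrt{6} + 596 = 596 + 1061 i \sqrt{6}$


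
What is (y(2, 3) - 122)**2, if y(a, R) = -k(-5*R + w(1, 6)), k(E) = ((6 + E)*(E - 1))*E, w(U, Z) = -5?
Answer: 33154564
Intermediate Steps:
k(E) = E*(-1 + E)*(6 + E) (k(E) = ((6 + E)*(-1 + E))*E = ((-1 + E)*(6 + E))*E = E*(-1 + E)*(6 + E))
y(a, R) = -(-5 - 5*R)*(-31 + (-5 - 5*R)**2 - 25*R) (y(a, R) = -(-5*R - 5)*(-6 + (-5*R - 5)**2 + 5*(-5*R - 5)) = -(-5 - 5*R)*(-6 + (-5 - 5*R)**2 + 5*(-5 - 5*R)) = -(-5 - 5*R)*(-6 + (-5 - 5*R)**2 + (-25 - 25*R)) = -(-5 - 5*R)*(-31 + (-5 - 5*R)**2 - 25*R))
(y(2, 3) - 122)**2 = ((-30 + 95*3 + 125*3**3 + 250*3**2) - 122)**2 = ((-30 + 285 + 125*27 + 250*9) - 122)**2 = ((-30 + 285 + 3375 + 2250) - 122)**2 = (5880 - 122)**2 = 5758**2 = 33154564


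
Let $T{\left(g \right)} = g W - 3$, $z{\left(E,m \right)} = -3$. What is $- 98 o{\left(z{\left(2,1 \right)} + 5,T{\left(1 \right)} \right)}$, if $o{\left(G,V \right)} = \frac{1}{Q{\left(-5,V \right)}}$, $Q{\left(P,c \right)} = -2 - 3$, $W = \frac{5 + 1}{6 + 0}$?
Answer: $\frac{98}{5} \approx 19.6$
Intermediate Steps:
$W = 1$ ($W = \frac{6}{6} = 6 \cdot \frac{1}{6} = 1$)
$Q{\left(P,c \right)} = -5$
$T{\left(g \right)} = -3 + g$ ($T{\left(g \right)} = g 1 - 3 = g - 3 = -3 + g$)
$o{\left(G,V \right)} = - \frac{1}{5}$ ($o{\left(G,V \right)} = \frac{1}{-5} = - \frac{1}{5}$)
$- 98 o{\left(z{\left(2,1 \right)} + 5,T{\left(1 \right)} \right)} = \left(-98\right) \left(- \frac{1}{5}\right) = \frac{98}{5}$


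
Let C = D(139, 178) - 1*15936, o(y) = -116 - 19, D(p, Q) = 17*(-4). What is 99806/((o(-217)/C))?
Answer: 1597295224/135 ≈ 1.1832e+7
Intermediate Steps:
D(p, Q) = -68
o(y) = -135
C = -16004 (C = -68 - 1*15936 = -68 - 15936 = -16004)
99806/((o(-217)/C)) = 99806/((-135/(-16004))) = 99806/((-135*(-1/16004))) = 99806/(135/16004) = 99806*(16004/135) = 1597295224/135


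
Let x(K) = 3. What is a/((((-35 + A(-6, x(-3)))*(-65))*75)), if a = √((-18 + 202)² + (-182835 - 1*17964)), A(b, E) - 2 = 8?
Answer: 7*I*√3407/121875 ≈ 0.0033525*I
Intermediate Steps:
A(b, E) = 10 (A(b, E) = 2 + 8 = 10)
a = 7*I*√3407 (a = √(184² + (-182835 - 17964)) = √(33856 - 200799) = √(-166943) = 7*I*√3407 ≈ 408.59*I)
a/((((-35 + A(-6, x(-3)))*(-65))*75)) = (7*I*√3407)/((((-35 + 10)*(-65))*75)) = (7*I*√3407)/((-25*(-65)*75)) = (7*I*√3407)/((1625*75)) = (7*I*√3407)/121875 = (7*I*√3407)*(1/121875) = 7*I*√3407/121875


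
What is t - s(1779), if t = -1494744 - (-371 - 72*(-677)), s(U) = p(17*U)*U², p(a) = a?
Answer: -95715829480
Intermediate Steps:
s(U) = 17*U³ (s(U) = (17*U)*U² = 17*U³)
t = -1543117 (t = -1494744 - (-371 + 48744) = -1494744 - 1*48373 = -1494744 - 48373 = -1543117)
t - s(1779) = -1543117 - 17*1779³ = -1543117 - 17*5630252139 = -1543117 - 1*95714286363 = -1543117 - 95714286363 = -95715829480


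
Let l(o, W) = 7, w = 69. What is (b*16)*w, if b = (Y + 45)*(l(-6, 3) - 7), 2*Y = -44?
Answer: 0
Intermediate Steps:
Y = -22 (Y = (½)*(-44) = -22)
b = 0 (b = (-22 + 45)*(7 - 7) = 23*0 = 0)
(b*16)*w = (0*16)*69 = 0*69 = 0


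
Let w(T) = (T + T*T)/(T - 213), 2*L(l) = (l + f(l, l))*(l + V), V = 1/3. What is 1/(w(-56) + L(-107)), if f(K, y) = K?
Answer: 807/9201320 ≈ 8.7705e-5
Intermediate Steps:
V = ⅓ ≈ 0.33333
L(l) = l*(⅓ + l) (L(l) = ((l + l)*(l + ⅓))/2 = ((2*l)*(⅓ + l))/2 = (2*l*(⅓ + l))/2 = l*(⅓ + l))
w(T) = (T + T²)/(-213 + T)
1/(w(-56) + L(-107)) = 1/(-56*(1 - 56)/(-213 - 56) - 107*(⅓ - 107)) = 1/(-56*(-55)/(-269) - 107*(-320/3)) = 1/(-56*(-1/269)*(-55) + 34240/3) = 1/(-3080/269 + 34240/3) = 1/(9201320/807) = 807/9201320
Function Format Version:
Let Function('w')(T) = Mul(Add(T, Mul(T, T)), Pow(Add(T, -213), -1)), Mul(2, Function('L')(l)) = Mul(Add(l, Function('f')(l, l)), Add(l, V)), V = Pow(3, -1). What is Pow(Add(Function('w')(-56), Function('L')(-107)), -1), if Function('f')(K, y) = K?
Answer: Rational(807, 9201320) ≈ 8.7705e-5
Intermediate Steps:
V = Rational(1, 3) ≈ 0.33333
Function('L')(l) = Mul(l, Add(Rational(1, 3), l)) (Function('L')(l) = Mul(Rational(1, 2), Mul(Add(l, l), Add(l, Rational(1, 3)))) = Mul(Rational(1, 2), Mul(Mul(2, l), Add(Rational(1, 3), l))) = Mul(Rational(1, 2), Mul(2, l, Add(Rational(1, 3), l))) = Mul(l, Add(Rational(1, 3), l)))
Function('w')(T) = Mul(Pow(Add(-213, T), -1), Add(T, Pow(T, 2))) (Function('w')(T) = Mul(Add(T, Pow(T, 2)), Pow(Add(-213, T), -1)) = Mul(Pow(Add(-213, T), -1), Add(T, Pow(T, 2))))
Pow(Add(Function('w')(-56), Function('L')(-107)), -1) = Pow(Add(Mul(-56, Pow(Add(-213, -56), -1), Add(1, -56)), Mul(-107, Add(Rational(1, 3), -107))), -1) = Pow(Add(Mul(-56, Pow(-269, -1), -55), Mul(-107, Rational(-320, 3))), -1) = Pow(Add(Mul(-56, Rational(-1, 269), -55), Rational(34240, 3)), -1) = Pow(Add(Rational(-3080, 269), Rational(34240, 3)), -1) = Pow(Rational(9201320, 807), -1) = Rational(807, 9201320)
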